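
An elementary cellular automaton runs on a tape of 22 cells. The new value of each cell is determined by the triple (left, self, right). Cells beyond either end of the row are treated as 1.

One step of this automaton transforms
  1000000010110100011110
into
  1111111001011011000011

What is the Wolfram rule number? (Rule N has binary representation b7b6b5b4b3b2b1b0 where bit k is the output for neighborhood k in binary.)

113

position 18: 111 → 0  (bit 7 = 0)
position 0: 110 → 1  (bit 6 = 1)
position 9: 101 → 1  (bit 5 = 1)
position 1: 100 → 1  (bit 4 = 1)
position 10: 011 → 0  (bit 3 = 0)
position 8: 010 → 0  (bit 2 = 0)
position 7: 001 → 0  (bit 1 = 0)
position 2: 000 → 1  (bit 0 = 1)
bits b7..b0 = 01110001 = 113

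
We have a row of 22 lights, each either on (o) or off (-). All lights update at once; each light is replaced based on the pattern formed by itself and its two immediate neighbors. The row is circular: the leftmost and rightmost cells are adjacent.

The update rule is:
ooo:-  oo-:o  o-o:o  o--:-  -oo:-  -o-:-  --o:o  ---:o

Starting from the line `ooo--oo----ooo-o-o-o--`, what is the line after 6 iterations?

iteration 1: --o-o-o-ooo--oo-o-o--o
iteration 2: -o-o-o-o--o-o-oo-o--o-
iteration 3: o-o-o-o--o-o-o-oo--o--
iteration 4: -o-o-o--o-o-o-o-o-o--o
iteration 5: o-o-o--o-o-o-o-o-o--o-
iteration 6: -o-o--o-o-o-o-o-o--o-o

-o-o--o-o-o-o-o-o--o-o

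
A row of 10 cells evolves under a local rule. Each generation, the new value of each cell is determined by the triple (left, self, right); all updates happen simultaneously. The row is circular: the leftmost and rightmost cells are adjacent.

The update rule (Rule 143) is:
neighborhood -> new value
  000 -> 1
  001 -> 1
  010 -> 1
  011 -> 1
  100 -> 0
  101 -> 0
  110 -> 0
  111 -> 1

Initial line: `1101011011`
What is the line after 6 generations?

0011001101

1001010011
0011010111
0110010110
1100110100
1001100101
0011001101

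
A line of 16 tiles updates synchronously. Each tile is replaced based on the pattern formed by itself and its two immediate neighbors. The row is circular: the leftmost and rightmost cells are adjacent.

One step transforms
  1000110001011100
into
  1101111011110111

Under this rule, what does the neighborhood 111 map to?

0

At position 12 the neighborhood is 111; the next row has 0 there.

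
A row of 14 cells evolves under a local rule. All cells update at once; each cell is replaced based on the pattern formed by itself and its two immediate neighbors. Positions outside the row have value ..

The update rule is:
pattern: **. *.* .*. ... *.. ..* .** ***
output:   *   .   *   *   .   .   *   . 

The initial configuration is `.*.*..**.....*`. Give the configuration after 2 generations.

.*.*..**.***.*
.*.*..**.*.*.*

.*.*..**.*.*.*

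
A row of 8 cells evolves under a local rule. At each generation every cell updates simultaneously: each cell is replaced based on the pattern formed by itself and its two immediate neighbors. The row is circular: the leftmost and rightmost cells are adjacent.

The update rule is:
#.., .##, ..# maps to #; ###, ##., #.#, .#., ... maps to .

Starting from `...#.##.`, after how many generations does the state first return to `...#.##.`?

8

generation 1: ..#..#.#
generation 2: ##.##...
generation 3: #..#.#.#
generation 4: .##....#
generation 5: .#.#..#.
generation 6: #...##.#
generation 7: .#.##..#
generation 8: ...#.##.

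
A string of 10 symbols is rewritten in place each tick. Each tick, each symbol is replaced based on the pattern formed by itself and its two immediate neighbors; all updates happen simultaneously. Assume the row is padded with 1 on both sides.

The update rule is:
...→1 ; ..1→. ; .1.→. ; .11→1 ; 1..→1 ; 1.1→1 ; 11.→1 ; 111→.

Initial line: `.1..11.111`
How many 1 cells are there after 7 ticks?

1.1.1111..
11.11..11.
.11111.111
11...111..
.111.1.11.
11.11.1111
.111111...
count of 1: 6

6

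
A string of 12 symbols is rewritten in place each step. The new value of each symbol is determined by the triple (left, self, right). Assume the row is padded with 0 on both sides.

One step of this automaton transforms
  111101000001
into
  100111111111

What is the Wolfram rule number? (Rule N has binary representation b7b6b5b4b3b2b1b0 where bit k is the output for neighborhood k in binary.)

127

position 1: 111 → 0  (bit 7 = 0)
position 3: 110 → 1  (bit 6 = 1)
position 4: 101 → 1  (bit 5 = 1)
position 6: 100 → 1  (bit 4 = 1)
position 0: 011 → 1  (bit 3 = 1)
position 5: 010 → 1  (bit 2 = 1)
position 10: 001 → 1  (bit 1 = 1)
position 7: 000 → 1  (bit 0 = 1)
bits b7..b0 = 01111111 = 127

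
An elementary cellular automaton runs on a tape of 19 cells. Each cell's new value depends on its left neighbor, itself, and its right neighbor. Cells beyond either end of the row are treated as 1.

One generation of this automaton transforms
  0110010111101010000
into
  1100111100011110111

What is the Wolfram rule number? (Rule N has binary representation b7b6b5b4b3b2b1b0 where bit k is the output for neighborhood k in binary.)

47

position 8: 111 → 0  (bit 7 = 0)
position 2: 110 → 0  (bit 6 = 0)
position 0: 101 → 1  (bit 5 = 1)
position 3: 100 → 0  (bit 4 = 0)
position 1: 011 → 1  (bit 3 = 1)
position 5: 010 → 1  (bit 2 = 1)
position 4: 001 → 1  (bit 1 = 1)
position 16: 000 → 1  (bit 0 = 1)
bits b7..b0 = 00101111 = 47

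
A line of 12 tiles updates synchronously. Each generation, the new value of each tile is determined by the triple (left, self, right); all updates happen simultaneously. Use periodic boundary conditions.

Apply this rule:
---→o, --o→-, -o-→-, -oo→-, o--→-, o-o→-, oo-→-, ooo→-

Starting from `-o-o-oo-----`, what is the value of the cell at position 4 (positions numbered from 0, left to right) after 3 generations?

generation 1: --------oooo
generation 2: -oooooo-----
generation 3: --------oooo
position 4 holds -

-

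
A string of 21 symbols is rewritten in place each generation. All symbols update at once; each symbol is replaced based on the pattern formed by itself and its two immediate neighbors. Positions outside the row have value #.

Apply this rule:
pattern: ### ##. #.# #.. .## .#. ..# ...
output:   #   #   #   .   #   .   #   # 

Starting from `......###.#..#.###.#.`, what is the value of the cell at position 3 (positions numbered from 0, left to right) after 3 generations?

#

.#########..#.#####.#
##########.#.########
###########.#########
position 3 holds #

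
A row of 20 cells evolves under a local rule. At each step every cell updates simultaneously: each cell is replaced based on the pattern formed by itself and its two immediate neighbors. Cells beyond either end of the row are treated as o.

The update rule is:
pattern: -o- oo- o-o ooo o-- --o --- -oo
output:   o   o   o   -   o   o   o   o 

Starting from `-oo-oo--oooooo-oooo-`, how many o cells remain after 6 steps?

step 1: ooooooooo----ooo--oo
step 2: --------oooooo-oooo-
step 3: ooooooooo----ooo--oo  (repeats step 1; period 2)
step 6: --------oooooo-oooo-
count of o: 10

10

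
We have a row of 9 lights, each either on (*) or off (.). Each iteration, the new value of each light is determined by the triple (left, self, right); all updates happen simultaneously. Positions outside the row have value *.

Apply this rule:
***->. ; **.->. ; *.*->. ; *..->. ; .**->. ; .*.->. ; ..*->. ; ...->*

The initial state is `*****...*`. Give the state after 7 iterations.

......*..
.****....
......**.
.****....  (repeats iteration 2; period 2)
iteration 7: ......**.

......**.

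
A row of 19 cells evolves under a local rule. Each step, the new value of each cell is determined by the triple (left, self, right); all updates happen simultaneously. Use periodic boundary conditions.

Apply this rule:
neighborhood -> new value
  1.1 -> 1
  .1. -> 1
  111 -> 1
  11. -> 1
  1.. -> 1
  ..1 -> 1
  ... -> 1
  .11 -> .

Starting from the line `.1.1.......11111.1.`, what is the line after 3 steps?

step 1: 11111111111.1111111
step 2: 111111111111.111111
step 3: 1111111111111.11111

1111111111111.11111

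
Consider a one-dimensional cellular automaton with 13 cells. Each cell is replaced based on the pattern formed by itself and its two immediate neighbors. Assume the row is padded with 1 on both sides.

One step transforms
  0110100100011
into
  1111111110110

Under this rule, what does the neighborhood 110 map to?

1

At position 2 the neighborhood is 110; the next row has 1 there.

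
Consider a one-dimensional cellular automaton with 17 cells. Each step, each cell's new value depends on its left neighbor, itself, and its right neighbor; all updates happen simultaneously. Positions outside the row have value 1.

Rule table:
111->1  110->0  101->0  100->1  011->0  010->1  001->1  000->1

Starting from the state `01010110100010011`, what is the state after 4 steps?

01110101110100011

01010000111111101
01011111011111000
01001110001110111
01110101110100011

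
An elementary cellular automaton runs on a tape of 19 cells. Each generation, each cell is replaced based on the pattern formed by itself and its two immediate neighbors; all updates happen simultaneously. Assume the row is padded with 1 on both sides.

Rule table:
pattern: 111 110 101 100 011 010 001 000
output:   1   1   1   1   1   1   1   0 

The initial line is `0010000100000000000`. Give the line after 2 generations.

1111111111000000011

1111001110000000001
1111111111000000011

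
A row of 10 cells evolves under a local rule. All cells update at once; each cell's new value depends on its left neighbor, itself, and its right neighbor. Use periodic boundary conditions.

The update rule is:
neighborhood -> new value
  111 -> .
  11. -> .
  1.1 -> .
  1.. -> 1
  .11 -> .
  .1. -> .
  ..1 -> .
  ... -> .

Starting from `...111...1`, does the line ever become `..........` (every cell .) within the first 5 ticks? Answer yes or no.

no

tick 1: 1.....1...
tick 2: .1.....1..
tick 3: ..1.....1.
tick 4: ...1.....1
tick 5: 1...1.....
tick 5 is 1...1....., still not uniform .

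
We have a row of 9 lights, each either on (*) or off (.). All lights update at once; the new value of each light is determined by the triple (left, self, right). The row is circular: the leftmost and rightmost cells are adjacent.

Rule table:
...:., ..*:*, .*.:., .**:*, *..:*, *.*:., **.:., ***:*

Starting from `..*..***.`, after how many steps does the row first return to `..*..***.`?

.*.****.*
...***...
..***.*..
.***...*.
***.*.*.*
**......*
*.*....**
...*..***
*.*.****.
....***..
...***.*.
..***...*
****.*.*.
***......
**.*....*
*...*..**
.*.*.****
.....***.
....***.*
*..***...
.****.*.*
.***.....
***.*....
**...*..*
*.*.*.***
......***
*....***.
.*..***..
*.****.*.
..***....
.***.*...
***...*..
**.*.*.**
*......**
.*....***
..*..***.

36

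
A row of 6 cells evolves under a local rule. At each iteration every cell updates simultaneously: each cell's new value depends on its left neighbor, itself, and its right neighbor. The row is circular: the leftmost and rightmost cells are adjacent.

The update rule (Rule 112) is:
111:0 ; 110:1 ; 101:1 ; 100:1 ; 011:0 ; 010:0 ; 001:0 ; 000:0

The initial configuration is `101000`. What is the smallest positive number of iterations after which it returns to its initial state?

6

010100
001010
000101
100010
010001
101000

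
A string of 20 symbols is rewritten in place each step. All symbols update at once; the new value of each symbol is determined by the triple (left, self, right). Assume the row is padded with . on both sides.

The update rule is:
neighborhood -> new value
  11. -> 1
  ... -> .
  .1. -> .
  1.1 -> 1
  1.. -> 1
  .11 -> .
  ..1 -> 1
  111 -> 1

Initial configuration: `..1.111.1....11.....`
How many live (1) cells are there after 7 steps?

step 1: .1.1.111.1..1.11....
step 2: 1.1.1.111.11.1.11...
step 3: .1.1.1.111.11.1.11..
step 4: 1.1.1.1.111.11.1.11.
step 5: .1.1.1.1.111.11.1.11
step 6: 1.1.1.1.1.111.11.1.1
step 7: .1.1.1.1.1.111.11.1.
count of 1: 11

11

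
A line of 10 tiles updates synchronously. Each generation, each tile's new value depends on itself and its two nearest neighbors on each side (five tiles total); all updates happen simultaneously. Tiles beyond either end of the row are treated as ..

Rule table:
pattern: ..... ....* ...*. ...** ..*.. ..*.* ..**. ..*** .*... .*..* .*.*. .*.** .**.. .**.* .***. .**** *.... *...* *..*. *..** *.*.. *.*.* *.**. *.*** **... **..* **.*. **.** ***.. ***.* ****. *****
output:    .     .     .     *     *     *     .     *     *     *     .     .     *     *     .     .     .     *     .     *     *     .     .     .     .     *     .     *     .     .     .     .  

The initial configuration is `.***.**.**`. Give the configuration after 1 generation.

**..*.**.*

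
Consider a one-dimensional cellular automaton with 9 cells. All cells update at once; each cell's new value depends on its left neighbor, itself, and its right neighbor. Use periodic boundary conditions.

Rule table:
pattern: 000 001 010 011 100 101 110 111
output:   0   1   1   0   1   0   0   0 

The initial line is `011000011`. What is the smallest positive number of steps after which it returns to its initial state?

4

step 1: 000100100
step 2: 001111110
step 3: 010000001
step 4: 011000011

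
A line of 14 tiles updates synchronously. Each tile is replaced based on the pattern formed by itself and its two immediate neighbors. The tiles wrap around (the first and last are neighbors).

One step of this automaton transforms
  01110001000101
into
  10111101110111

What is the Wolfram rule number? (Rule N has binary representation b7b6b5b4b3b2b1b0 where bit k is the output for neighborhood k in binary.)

245

position 2: 111 → 1  (bit 7 = 1)
position 3: 110 → 1  (bit 6 = 1)
position 0: 101 → 1  (bit 5 = 1)
position 4: 100 → 1  (bit 4 = 1)
position 1: 011 → 0  (bit 3 = 0)
position 7: 010 → 1  (bit 2 = 1)
position 6: 001 → 0  (bit 1 = 0)
position 5: 000 → 1  (bit 0 = 1)
bits b7..b0 = 11110101 = 245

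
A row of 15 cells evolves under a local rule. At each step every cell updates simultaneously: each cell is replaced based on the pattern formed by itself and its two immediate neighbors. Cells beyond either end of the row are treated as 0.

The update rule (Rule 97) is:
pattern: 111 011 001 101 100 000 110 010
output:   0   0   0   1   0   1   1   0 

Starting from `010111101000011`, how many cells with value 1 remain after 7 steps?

001000110011001
100010010001000
001000000100011
100011110001001
001000010100000
100011001001111
001001000000001
count of 1: 3

3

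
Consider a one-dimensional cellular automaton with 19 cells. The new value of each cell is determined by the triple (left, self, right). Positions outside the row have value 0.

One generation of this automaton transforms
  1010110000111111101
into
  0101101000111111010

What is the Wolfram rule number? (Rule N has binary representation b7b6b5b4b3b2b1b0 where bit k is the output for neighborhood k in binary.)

position 11: 111 → 1  (bit 7 = 1)
position 5: 110 → 0  (bit 6 = 0)
position 1: 101 → 1  (bit 5 = 1)
position 6: 100 → 1  (bit 4 = 1)
position 4: 011 → 1  (bit 3 = 1)
position 0: 010 → 0  (bit 2 = 0)
position 9: 001 → 0  (bit 1 = 0)
position 7: 000 → 0  (bit 0 = 0)
bits b7..b0 = 10111000 = 184

184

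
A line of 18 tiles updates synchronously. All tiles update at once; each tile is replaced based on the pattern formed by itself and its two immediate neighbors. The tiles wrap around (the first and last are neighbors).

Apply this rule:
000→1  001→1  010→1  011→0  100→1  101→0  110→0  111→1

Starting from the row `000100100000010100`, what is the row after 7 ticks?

tick 1: 111111111111110111
tick 2: 111111111111100011
tick 3: 111111111111011101
tick 4: 111111111110001000
tick 5: 011111111101111111
tick 6: 001111111000111110
tick 7: 110111110111011101

110111110111011101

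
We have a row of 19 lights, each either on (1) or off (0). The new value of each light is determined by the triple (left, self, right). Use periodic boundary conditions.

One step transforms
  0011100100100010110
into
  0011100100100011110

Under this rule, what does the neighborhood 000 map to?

At position 0 the neighborhood is 000; the next row has 0 there.

0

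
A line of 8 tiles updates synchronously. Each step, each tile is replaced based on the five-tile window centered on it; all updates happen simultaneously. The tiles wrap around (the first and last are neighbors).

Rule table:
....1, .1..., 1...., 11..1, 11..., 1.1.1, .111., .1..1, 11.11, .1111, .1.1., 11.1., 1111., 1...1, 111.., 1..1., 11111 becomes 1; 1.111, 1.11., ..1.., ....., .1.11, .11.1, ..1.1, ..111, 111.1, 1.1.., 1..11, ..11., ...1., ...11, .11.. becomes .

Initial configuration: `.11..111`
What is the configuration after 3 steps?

1..1..1.
.11.11.1
...1..11

...1..11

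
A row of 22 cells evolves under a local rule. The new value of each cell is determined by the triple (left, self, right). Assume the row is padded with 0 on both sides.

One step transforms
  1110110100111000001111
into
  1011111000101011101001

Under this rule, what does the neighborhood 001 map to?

At position 9 the neighborhood is 001; the next row has 0 there.

0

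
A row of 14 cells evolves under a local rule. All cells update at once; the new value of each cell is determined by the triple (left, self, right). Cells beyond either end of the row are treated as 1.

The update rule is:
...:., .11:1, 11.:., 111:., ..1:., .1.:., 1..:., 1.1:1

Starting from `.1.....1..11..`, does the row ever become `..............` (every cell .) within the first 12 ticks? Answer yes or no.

tick 1: 1.........1...
tick 2: ..............
all cells are . at tick 2

yes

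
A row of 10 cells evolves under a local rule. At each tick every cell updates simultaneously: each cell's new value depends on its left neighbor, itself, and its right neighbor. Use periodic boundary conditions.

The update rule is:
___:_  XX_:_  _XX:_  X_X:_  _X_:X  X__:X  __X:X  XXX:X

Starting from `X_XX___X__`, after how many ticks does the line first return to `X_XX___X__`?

tick 1: X___X_XXXX
tick 2: _X_XX__XXX
tick 3: _X___XX_X_
tick 4: XXX_X___XX
tick 5: XX__XX_X_X
tick 6: X_XX___X__

6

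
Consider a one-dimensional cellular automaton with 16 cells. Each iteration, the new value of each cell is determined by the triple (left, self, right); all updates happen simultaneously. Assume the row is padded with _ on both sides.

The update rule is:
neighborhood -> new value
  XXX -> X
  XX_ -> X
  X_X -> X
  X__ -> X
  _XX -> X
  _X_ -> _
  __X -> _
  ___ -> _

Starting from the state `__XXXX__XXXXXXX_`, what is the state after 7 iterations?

__XXXXX_XXXXXXXX
__XXXXXXXXXXXXXX
__XXXXXXXXXXXXXX  (fixed point — unchanged through iteration 7)

__XXXXXXXXXXXXXX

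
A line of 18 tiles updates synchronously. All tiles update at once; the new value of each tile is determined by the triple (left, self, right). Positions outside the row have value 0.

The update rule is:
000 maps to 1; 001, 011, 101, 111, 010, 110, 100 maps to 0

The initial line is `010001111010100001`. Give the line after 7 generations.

000100000000001100

000100000000001100
110001111111100001
000100000000001100  (repeats generation 1; period 2)
generation 7: 000100000000001100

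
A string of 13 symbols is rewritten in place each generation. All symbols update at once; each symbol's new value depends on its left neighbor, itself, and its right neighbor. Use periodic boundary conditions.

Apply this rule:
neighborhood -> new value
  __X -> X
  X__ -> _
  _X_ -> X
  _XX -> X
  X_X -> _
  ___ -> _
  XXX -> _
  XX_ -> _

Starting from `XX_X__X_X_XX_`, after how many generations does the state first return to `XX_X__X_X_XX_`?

X__X_XX_X_X__
X_XX_X__X_X_X
__X__X_XX_X_X
_XX_XX_X__X_X
_X__X__X_XX_X
_X_XX_XX_X__X
_X_X__X__X_XX
_X_X_XX_XX_X_
XX_X_X__X__X_
X__X_X_XX_XX_
X_XX_X_X__X__
X_X__X_X_XX_X
__X_XX_X_X__X
_XX_X__X_X_XX
_X__X_XX_X_X_
XX_XX_X__X_X_
X__X__X_XX_X_
X_XX_XX_X__X_
X_X__X__X_XX_
X_X_XX_XX_X__
X_X_X__X__X_X
__X_X_XX_XX_X
_XX_X_X__X__X
_X__X_X_XX_XX
_X_XX_X_X__X_
XX_X__X_X_XX_

26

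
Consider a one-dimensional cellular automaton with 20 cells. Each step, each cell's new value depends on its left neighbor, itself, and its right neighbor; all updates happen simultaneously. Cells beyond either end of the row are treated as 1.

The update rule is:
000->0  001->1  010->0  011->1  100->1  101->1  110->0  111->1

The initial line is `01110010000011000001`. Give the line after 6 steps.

10101011010101111111

11101101000110100011
11011010101101010111
10110101011010101111
01101010110101011111
11010101101010111111
10101011010101111111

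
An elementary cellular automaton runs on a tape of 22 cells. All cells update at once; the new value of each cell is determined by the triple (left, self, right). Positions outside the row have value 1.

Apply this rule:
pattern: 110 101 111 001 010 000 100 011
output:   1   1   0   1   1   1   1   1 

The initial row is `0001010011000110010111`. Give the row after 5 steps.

1111111111111111111100
0000000000000000000111
1111111111111111111100  (repeats step 1; period 2)
step 5: 1111111111111111111100

1111111111111111111100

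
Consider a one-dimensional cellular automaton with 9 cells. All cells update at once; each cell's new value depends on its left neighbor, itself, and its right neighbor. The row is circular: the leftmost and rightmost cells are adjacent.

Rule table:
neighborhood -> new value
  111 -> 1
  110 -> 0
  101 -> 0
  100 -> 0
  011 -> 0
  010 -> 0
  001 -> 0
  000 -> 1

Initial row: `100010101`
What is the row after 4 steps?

000000110

step 1: 001000000
step 2: 100011111
step 3: 001001111
step 4: 000000110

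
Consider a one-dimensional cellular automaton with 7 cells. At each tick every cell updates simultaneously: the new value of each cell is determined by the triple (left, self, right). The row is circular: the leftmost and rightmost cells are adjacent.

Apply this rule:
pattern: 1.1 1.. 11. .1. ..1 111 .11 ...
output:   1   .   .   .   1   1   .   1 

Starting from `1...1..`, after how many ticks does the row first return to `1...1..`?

..11..1
.1...1.
1..11..
..1...1
.1..11.
1..1...
..1..11
.1..1..
1..1..1
..1..1.
11..1..
...1..1
.11..1.
1...1..

14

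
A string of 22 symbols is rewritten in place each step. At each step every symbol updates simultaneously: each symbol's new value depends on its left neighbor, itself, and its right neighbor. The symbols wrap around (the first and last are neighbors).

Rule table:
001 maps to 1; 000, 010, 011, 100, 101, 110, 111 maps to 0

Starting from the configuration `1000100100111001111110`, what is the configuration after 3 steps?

0100100100001000000000

0001001001000010000000
0010010010000100000000
0100100100001000000000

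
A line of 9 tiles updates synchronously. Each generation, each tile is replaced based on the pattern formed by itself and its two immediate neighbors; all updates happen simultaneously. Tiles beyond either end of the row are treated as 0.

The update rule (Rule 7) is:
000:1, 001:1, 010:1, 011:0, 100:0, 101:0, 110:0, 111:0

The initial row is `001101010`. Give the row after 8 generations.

generation 1: 110001010
generation 2: 000111010
generation 3: 111000010
generation 4: 000011110
generation 5: 111100000
generation 6: 000001111
generation 7: 111110000
generation 8: 000000111

000000111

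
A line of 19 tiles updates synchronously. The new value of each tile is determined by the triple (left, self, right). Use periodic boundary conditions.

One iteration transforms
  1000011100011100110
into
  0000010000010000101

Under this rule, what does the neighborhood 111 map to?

0

At position 6 the neighborhood is 111; the next row has 0 there.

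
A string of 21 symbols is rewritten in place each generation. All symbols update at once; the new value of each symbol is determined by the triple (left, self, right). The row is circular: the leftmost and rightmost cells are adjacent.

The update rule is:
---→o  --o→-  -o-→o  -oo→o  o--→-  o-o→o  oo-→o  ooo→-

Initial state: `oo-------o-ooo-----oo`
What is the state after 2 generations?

-ooo---ooo-ooooo-ooo-

-o-ooooo-ooo-o-ooo-o-
-ooo---ooo-ooooo-ooo-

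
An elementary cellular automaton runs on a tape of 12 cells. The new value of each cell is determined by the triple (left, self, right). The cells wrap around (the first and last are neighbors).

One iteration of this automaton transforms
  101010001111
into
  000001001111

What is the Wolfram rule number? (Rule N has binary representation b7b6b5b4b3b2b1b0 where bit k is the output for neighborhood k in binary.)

152

position 9: 111 → 1  (bit 7 = 1)
position 0: 110 → 0  (bit 6 = 0)
position 1: 101 → 0  (bit 5 = 0)
position 5: 100 → 1  (bit 4 = 1)
position 8: 011 → 1  (bit 3 = 1)
position 2: 010 → 0  (bit 2 = 0)
position 7: 001 → 0  (bit 1 = 0)
position 6: 000 → 0  (bit 0 = 0)
bits b7..b0 = 10011000 = 152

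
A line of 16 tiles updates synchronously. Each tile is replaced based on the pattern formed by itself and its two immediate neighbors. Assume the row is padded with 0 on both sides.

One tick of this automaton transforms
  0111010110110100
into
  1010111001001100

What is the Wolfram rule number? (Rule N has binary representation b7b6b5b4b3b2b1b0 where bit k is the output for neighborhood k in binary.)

position 2: 111 → 1  (bit 7 = 1)
position 3: 110 → 0  (bit 6 = 0)
position 4: 101 → 1  (bit 5 = 1)
position 14: 100 → 0  (bit 4 = 0)
position 1: 011 → 0  (bit 3 = 0)
position 5: 010 → 1  (bit 2 = 1)
position 0: 001 → 1  (bit 1 = 1)
position 15: 000 → 0  (bit 0 = 0)
bits b7..b0 = 10100110 = 166

166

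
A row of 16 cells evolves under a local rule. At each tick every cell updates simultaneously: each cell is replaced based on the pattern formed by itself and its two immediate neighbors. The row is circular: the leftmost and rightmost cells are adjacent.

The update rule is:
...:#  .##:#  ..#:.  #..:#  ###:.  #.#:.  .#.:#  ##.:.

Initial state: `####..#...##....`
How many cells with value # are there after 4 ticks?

#...#.###.#.###.
###.#.#...#.#...
#...#.###.#.###.  (repeats tick 1; period 2)
tick 4: ###.#.#...#.#...
count of #: 7

7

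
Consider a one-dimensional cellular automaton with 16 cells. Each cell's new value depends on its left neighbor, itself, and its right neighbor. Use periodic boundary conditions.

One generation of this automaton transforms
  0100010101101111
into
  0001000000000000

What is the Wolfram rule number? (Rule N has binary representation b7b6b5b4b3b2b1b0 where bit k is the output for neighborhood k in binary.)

position 13: 111 → 0  (bit 7 = 0)
position 10: 110 → 0  (bit 6 = 0)
position 0: 101 → 0  (bit 5 = 0)
position 2: 100 → 0  (bit 4 = 0)
position 9: 011 → 0  (bit 3 = 0)
position 1: 010 → 0  (bit 2 = 0)
position 4: 001 → 0  (bit 1 = 0)
position 3: 000 → 1  (bit 0 = 1)
bits b7..b0 = 00000001 = 1

1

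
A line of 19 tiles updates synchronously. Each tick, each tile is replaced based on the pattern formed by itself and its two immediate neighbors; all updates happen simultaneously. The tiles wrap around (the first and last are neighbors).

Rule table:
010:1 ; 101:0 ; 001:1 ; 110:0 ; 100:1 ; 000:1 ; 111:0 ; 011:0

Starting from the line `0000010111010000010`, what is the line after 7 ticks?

1111110000011111111
0000001111100000000
1111110000011111111  (repeats tick 1; period 2)
tick 7: 1111110000011111111

1111110000011111111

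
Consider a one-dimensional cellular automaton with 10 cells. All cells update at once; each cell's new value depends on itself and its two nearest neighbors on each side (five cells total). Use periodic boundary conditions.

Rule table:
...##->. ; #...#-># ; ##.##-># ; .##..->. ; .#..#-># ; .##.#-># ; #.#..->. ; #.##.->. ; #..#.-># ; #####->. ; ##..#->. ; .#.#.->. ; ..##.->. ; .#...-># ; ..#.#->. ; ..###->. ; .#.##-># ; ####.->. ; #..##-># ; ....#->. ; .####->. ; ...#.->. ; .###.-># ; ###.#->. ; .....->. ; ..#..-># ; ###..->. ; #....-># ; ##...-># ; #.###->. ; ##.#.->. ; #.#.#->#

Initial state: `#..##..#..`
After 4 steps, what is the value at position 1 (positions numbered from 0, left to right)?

###...####
...##.....
.....##...
.......##.
position 1 holds .

.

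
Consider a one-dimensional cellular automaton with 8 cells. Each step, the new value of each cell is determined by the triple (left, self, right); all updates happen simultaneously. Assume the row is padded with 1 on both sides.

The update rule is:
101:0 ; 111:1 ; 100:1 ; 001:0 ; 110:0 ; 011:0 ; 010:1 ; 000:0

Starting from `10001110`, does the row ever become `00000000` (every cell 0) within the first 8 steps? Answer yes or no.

no

01000100
01100110
00010000
10011000
01000100  (repeats step 1; period 4)
step 8: 10011000
step 8 is 10011000, still not uniform 0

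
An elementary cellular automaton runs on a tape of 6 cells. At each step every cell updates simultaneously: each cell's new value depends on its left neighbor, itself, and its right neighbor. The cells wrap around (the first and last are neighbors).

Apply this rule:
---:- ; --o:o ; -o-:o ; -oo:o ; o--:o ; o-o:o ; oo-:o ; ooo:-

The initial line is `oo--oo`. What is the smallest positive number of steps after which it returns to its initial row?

2

-oooo-
oo--oo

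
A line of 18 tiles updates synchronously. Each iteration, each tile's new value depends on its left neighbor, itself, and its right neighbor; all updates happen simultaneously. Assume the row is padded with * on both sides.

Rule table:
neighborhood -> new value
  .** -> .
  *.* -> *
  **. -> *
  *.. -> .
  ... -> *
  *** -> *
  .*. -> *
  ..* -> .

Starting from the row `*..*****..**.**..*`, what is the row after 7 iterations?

*******...****...*

iteration 1: *...****...**.*...
iteration 2: *.*..***.*..***.*.
iteration 3: ***...****...*****
iteration 4: ***.*..***.*..****
iteration 5: *****...****...***
iteration 6: *****.*..***.*..**
iteration 7: *******...****...*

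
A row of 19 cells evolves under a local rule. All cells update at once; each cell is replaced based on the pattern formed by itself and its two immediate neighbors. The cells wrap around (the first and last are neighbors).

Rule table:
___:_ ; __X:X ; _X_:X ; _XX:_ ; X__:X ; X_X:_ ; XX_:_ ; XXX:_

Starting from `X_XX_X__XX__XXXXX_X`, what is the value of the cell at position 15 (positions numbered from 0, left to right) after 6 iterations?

_

_____XXX__XX_______
____X___XX__X______
___XXX_X__XXXX_____
__X____XXX____X____
_XXX__X___X__XXX___
X___XXXX_XXXX___X__
position 15 holds _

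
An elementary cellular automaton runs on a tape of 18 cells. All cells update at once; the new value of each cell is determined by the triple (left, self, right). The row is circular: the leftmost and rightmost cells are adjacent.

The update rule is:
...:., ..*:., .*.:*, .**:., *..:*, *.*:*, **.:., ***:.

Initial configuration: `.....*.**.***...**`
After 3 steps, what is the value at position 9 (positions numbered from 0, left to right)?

*....**..*...*....
**.....*.**..**...
..*....**..*...*..
position 9 holds .

.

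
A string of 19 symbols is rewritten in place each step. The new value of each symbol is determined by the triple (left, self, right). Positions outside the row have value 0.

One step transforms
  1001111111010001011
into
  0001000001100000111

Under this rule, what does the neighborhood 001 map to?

At position 2 the neighborhood is 001; the next row has 0 there.

0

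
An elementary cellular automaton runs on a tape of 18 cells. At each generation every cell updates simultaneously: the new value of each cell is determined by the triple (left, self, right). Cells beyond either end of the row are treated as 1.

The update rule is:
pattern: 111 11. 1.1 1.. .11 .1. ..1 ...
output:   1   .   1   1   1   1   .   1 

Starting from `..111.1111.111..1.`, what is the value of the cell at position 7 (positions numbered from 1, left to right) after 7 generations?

1

1.11.1111.111.1.11
.11.1111.111.11111
11.1111.111.111111
1.1111.111.1111111
.1111.111.11111111
1111.111.111111111
111.111.1111111111
position 7 holds 1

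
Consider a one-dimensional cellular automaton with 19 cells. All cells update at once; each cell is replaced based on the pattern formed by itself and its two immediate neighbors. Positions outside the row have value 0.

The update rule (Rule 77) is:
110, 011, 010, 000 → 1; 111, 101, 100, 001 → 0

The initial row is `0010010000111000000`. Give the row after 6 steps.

1010010110101010101

1010010110101011111
1010010110101010001
1010010110101010101
1010010110101010101  (fixed point — unchanged through step 6)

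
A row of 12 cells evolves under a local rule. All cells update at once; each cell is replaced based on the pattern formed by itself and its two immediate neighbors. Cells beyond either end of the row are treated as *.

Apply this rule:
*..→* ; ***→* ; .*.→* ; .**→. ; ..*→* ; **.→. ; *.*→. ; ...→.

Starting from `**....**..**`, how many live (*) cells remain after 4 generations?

generation 1: *.*..*..**.*
generation 2: ..******....
generation 3: **.****.*..*
generation 4: *...**..***.
count of *: 6

6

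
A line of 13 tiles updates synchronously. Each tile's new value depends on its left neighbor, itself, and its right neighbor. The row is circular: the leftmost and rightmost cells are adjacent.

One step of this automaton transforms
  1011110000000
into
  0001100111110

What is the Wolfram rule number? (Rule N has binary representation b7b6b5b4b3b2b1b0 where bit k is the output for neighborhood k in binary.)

129

position 3: 111 → 1  (bit 7 = 1)
position 5: 110 → 0  (bit 6 = 0)
position 1: 101 → 0  (bit 5 = 0)
position 6: 100 → 0  (bit 4 = 0)
position 2: 011 → 0  (bit 3 = 0)
position 0: 010 → 0  (bit 2 = 0)
position 12: 001 → 0  (bit 1 = 0)
position 7: 000 → 1  (bit 0 = 1)
bits b7..b0 = 10000001 = 129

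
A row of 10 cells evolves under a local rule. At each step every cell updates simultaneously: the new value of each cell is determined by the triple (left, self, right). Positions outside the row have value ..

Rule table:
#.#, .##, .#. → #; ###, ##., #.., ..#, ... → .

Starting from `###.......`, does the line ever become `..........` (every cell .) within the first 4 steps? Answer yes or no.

#.........
#.........  (fixed point — unchanged through step 4)
step 4 is #........., still not uniform .

no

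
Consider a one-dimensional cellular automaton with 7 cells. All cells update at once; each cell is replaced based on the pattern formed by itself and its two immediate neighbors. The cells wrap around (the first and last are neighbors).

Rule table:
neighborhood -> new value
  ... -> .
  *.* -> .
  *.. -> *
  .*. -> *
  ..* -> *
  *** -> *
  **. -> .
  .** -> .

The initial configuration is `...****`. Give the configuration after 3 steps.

*.**..*

step 1: *.*.**.
step 2: *.*....
step 3: *.**..*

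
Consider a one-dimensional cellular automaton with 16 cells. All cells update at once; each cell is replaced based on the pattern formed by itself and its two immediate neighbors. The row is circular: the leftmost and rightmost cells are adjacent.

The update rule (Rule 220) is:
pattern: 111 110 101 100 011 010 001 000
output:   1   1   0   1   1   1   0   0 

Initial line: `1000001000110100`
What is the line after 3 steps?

1100001100110110
1110001110110110
1111001110110110

1111001110110110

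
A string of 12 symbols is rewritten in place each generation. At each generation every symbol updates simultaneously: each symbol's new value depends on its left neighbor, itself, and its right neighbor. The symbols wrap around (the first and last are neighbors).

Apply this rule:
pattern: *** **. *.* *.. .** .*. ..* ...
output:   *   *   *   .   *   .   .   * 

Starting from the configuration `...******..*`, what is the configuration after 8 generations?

..**********

.*.******...
..*******.**
..**********
..**********  (fixed point — unchanged through generation 8)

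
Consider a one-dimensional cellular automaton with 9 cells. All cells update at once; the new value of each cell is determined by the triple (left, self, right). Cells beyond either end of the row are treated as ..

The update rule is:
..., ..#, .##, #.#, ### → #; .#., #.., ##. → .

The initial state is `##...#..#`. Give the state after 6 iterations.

..#..#..#

#..##..#.
..##..#..
###..#..#
##..#..#.
#..#..#..
..#..#..#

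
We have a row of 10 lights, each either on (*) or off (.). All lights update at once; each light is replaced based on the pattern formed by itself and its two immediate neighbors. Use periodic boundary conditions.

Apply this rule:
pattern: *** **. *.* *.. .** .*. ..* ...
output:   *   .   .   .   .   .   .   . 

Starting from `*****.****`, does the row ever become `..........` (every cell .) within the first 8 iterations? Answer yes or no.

yes

****...***
***.....**
**.......*
*.........
..........
all cells are . at iteration 5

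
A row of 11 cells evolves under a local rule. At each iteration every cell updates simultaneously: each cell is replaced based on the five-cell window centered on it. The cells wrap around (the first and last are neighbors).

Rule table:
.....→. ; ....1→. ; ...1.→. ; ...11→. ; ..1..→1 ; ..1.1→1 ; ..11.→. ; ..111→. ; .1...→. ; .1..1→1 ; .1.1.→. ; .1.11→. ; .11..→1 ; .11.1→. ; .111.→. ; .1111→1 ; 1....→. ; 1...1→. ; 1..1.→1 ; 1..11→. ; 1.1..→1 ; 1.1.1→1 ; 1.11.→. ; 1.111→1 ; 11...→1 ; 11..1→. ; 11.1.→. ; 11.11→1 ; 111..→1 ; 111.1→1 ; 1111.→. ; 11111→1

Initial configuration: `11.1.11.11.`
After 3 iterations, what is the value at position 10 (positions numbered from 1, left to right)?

.

...1...1..1
...1...1111
1..1....1.1
position 10 holds .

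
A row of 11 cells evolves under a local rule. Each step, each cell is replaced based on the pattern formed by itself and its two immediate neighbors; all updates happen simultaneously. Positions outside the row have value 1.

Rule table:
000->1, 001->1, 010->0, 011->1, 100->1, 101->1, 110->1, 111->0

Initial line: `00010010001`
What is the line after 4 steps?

00111111000

step 1: 11101101111
step 2: 00111111000
step 3: 11100001111
step 4: 00111111000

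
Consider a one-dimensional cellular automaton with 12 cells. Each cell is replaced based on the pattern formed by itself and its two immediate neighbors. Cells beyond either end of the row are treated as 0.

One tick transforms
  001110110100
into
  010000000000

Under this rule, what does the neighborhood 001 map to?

At position 1 the neighborhood is 001; the next row has 1 there.

1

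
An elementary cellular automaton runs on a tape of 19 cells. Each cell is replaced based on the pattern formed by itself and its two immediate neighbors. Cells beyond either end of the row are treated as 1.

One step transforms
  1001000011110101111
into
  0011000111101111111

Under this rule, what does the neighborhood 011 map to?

1

At position 8 the neighborhood is 011; the next row has 1 there.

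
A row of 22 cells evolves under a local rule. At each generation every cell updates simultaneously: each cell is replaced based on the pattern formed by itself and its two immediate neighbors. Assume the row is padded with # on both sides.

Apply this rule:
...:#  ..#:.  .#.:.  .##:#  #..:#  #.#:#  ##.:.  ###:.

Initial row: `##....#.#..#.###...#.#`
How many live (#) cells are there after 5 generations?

10

generation 1: ..###..#.#..##..##..##
generation 2: #.#..#..#.#.#.#.#.#.#.
generation 3: .#.#..#..#.#.#.#.#.#.#
generation 4: #.#.#..#..#.#.#.#.#.##
generation 5: .#.#.#..#..#.#.#.#.##.
count of #: 10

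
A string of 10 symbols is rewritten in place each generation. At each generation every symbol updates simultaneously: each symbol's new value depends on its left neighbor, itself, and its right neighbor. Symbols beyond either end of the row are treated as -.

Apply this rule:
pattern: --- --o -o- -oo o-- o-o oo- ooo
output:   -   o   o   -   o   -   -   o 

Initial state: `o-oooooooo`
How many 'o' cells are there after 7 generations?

o--oooooo-
ooo-oooo-o
-o---oo--o
ooo-o--ooo
-o--ooo-o-
oooo-o--oo
-oo--ooo--
count of o: 5

5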